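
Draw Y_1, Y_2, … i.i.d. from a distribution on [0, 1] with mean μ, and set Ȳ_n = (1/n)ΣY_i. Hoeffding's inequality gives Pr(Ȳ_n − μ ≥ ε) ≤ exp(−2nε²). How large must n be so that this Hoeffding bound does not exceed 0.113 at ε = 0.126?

Require exp(−2nε²) ≤ 0.113, i.e. 2nε² ≥ ln(1/0.113) = 2.180367.
So n ≥ 2.180367 / (2·0.126²) = 68.669.
The smallest integer n is 69.

69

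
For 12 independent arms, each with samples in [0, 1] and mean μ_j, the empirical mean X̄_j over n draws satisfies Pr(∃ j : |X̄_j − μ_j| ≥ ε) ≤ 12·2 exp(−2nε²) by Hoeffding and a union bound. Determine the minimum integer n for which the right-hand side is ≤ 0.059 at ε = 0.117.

220

Need 2·12·exp(−2nε²) ≤ 0.059, i.e. exp(−2nε²) ≤ 0.059/24.
So 2nε² ≥ ln(24/0.059) = 6.008272.
Hence n ≥ 6.008272/(2·0.117²) = 219.456.
The smallest integer n is 220.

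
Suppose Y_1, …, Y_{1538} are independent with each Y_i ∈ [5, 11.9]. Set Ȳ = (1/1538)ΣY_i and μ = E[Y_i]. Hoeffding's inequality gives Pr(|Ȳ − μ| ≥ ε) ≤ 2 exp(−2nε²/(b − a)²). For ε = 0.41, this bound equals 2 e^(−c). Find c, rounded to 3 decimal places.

c = 2nε²/(b − a)² = 2·1538·0.41² / 6.9² = 10.8607.

10.861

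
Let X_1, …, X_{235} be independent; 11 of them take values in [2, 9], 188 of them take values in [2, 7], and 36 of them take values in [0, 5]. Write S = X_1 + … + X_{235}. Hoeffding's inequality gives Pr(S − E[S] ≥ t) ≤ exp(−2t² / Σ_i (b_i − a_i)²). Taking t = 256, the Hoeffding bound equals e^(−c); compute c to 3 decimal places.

21.351

Σ(b_i − a_i)² = 11·7² + 188·5² + 36·5² = 6139.
c = 2t² / 6139 = 2·256² / 6139 = 21.3507.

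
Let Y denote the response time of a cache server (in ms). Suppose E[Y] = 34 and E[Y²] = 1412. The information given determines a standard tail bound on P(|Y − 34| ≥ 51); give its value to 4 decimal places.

0.0984

The first two moments determine the variance, so Chebyshev's inequality is the sharpest standard bound available.
Var(Y) = E[Y²] − (E[Y])² = 1412 − 1156 = 256.
Chebyshev's inequality: P(|Y − μ| ≥ t) ≤ Var(Y)/t² = 256/2601 = 0.0984.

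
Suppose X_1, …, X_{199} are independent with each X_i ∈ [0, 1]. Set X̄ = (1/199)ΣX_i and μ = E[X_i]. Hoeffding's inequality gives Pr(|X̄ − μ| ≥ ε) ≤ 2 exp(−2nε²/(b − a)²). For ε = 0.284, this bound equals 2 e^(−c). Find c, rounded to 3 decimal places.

c = 2nε²/(b − a)² = 2·199·0.284² / 1² = 32.1011.

32.101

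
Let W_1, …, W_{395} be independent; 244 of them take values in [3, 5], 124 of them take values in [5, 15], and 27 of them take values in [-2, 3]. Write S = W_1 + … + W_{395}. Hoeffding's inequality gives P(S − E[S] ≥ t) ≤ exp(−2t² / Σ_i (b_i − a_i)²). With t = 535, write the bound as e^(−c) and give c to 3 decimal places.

40.741

Σ(b_i − a_i)² = 244·2² + 124·10² + 27·5² = 14051.
c = 2t² / 14051 = 2·535² / 14051 = 40.7409.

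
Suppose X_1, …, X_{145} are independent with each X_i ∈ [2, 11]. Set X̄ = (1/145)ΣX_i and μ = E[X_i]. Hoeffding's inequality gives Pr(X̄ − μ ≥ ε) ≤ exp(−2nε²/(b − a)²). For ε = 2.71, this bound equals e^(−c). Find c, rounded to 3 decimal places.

c = 2nε²/(b − a)² = 2·145·2.71² / 9² = 26.2937.

26.294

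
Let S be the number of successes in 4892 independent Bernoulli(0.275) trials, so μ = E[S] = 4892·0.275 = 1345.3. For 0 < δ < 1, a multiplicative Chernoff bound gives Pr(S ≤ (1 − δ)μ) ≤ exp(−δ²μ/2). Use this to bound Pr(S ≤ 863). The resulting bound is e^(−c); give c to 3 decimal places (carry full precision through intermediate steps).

Write 863 = (1 − δ)μ, so δ = 1 − 863/1345.3 = 0.3585074…
Then the exponent is δ²μ/2 = (μ − 863)²/(2μ) = 86.454059.

86.454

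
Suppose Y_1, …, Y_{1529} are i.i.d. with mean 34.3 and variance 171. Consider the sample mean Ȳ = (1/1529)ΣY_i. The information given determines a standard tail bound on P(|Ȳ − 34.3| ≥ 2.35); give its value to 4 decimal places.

0.0203

With mean and variance of each term known, Chebyshev's inequality bounds the deviation of the sum (or sample mean).
Var(Ȳ) = Var(Y_i)/n = 171/1529 = 0.11184.
Chebyshev: P(|Ȳ − 34.3| ≥ 2.35) ≤ Var(Ȳ)/(2.35)² = 171/(1529·2.35²) = 0.0203.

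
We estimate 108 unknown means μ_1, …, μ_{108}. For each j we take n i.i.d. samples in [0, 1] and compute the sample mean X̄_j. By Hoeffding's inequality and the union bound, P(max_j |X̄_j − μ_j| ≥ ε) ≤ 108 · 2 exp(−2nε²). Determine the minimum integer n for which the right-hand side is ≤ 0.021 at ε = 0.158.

186

Need 2·108·exp(−2nε²) ≤ 0.021, i.e. exp(−2nε²) ≤ 0.021/216.
So 2nε² ≥ ln(216/0.021) = 9.238511.
Hence n ≥ 9.238511/(2·0.158²) = 185.037.
The smallest integer n is 186.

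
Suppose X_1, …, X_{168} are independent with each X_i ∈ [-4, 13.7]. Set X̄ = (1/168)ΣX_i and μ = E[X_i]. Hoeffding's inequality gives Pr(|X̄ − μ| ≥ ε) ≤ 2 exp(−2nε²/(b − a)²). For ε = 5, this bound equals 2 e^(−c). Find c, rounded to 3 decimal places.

c = 2nε²/(b − a)² = 2·168·5² / 17.7² = 26.8122.

26.812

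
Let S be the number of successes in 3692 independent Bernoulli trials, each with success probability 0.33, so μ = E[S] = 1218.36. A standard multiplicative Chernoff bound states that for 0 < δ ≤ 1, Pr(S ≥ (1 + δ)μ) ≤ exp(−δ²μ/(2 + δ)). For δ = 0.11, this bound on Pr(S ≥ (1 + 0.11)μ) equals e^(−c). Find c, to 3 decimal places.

c = δ²μ/(2 + δ) = 0.11²·1218.36/(2 + 0.11) = 6.9868.

6.987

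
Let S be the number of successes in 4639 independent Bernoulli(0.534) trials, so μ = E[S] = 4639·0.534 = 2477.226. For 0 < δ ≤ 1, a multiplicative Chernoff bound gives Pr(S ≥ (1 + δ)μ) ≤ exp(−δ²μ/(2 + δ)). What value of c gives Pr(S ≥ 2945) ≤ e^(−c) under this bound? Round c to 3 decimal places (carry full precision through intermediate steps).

40.355

Write 2945 = (1 + δ)μ, so δ = 2945/2477.226 − 1 = 0.1888298…
Then the exponent is δ²μ/(2 + δ) = (2945 − μ)² / (μ·(2 + δ)) = 40.354739.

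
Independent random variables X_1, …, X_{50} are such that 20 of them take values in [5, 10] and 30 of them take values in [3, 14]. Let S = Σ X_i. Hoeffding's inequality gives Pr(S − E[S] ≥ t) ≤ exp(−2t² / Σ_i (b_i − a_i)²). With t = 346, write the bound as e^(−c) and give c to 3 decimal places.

Σ(b_i − a_i)² = 20·5² + 30·11² = 4130.
c = 2t² / 4130 = 2·346² / 4130 = 57.9738.

57.974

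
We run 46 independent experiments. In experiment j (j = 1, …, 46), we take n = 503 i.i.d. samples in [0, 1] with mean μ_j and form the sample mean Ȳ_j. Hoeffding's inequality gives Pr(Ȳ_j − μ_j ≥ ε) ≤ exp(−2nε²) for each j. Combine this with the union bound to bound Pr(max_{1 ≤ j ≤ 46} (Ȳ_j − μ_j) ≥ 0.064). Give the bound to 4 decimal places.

Per-experiment Hoeffding bound: exp(−2·503·0.064²) = exp(−4.12058) = 0.016235.
Union bound over 46 events: 46·0.016235 = 0.74682.

0.7468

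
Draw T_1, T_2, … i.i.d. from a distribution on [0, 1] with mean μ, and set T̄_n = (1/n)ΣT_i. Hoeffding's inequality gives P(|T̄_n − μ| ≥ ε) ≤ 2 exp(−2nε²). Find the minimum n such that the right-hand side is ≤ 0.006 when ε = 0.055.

Require 2·exp(−2nε²) ≤ 0.006, i.e. 2nε² ≥ ln(2/0.006) = 5.809143.
So n ≥ 5.809143 / (2·0.055²) = 960.189.
The smallest integer n is 961.

961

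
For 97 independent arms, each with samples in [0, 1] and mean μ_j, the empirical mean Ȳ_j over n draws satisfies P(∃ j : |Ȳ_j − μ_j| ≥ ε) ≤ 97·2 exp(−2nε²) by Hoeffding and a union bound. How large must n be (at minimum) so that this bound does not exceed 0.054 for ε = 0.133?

232

Need 2·97·exp(−2nε²) ≤ 0.054, i.e. exp(−2nε²) ≤ 0.054/194.
So 2nε² ≥ ln(194/0.054) = 8.186629.
Hence n ≥ 8.186629/(2·0.133²) = 231.405.
The smallest integer n is 232.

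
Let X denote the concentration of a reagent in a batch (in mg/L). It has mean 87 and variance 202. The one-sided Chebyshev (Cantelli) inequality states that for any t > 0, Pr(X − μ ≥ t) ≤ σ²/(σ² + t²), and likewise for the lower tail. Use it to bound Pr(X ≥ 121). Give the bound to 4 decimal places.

0.1487

Here σ² = 202 and t = 34, so σ² + t² = 1358.
Cantelli's bound: 202/1358 = 0.1487.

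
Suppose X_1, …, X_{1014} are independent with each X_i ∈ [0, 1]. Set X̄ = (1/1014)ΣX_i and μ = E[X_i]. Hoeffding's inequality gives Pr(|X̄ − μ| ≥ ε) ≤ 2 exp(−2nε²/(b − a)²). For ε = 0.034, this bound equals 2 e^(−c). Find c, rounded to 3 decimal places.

c = 2nε²/(b − a)² = 2·1014·0.034² / 1² = 2.3444.

2.344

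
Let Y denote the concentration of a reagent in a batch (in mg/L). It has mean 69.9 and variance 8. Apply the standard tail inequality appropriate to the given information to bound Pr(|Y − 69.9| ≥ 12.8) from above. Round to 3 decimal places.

0.049

Mean and variance are known, so Chebyshev's inequality applies.
Chebyshev: Pr(|Y − μ| ≥ t) ≤ Var(Y)/t².
Bound = 8 / 163.84 = 0.0488.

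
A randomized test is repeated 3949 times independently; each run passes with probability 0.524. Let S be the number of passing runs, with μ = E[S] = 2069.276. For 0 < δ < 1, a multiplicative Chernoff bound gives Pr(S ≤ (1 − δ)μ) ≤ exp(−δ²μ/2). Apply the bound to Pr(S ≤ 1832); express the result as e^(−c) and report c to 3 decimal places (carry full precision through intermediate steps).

Write 1832 = (1 − δ)μ, so δ = 1 − 1832/2069.276 = 0.1146662…
Then the exponent is δ²μ/2 = (μ − 1832)²/(2μ) = 13.603768.

13.604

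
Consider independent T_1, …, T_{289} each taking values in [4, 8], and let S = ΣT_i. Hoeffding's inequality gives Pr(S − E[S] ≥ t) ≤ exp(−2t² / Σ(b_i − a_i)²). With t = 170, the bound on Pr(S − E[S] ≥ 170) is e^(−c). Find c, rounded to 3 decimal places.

12.500

Σ(b_i − a_i)² = 289·(4)² = 4624.
c = 2t²/4624 = 2·170²/4624 = 12.5000.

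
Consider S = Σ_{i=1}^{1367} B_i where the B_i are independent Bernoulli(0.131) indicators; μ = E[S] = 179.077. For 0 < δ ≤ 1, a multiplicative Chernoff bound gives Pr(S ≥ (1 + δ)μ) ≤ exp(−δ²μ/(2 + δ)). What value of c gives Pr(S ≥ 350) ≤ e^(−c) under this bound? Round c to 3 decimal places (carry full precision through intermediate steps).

Write 350 = (1 + δ)μ, so δ = 350/179.077 − 1 = 0.9544665…
Then the exponent is δ²μ/(2 + δ) = (350 − μ)² / (μ·(2 + δ)) = 55.218185.

55.218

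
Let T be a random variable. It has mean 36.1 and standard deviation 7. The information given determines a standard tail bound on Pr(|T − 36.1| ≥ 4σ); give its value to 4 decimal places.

0.0625

Mean and variance are known, so Chebyshev's inequality applies.
Chebyshev: Pr(|T − μ| ≥ t) ≤ Var(T)/t².
Var(T) = σ² = 7² = 49.
t = 4·7 = 28.
Bound = 49 / 784 = 0.0625.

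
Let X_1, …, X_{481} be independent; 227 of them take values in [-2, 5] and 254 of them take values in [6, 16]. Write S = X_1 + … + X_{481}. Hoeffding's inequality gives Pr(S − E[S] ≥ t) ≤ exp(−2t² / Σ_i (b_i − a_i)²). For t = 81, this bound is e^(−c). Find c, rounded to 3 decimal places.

Σ(b_i − a_i)² = 227·7² + 254·10² = 36523.
c = 2t² / 36523 = 2·81² / 36523 = 0.3593.

0.359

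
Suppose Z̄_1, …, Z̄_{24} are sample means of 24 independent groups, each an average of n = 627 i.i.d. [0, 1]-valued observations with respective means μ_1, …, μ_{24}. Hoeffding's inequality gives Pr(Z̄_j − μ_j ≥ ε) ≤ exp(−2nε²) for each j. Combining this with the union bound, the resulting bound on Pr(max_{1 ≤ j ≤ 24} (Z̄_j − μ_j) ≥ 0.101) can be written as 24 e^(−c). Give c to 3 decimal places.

12.792

Union bound over the 24 events: Pr(max_{1 ≤ j ≤ 24} (Z̄_j − μ_j) ≥ 0.101) ≤ 24·exp(−2nε²) = 24 exp(−2·627·0.101²).
So c = 2·627·0.101² = 12.7921.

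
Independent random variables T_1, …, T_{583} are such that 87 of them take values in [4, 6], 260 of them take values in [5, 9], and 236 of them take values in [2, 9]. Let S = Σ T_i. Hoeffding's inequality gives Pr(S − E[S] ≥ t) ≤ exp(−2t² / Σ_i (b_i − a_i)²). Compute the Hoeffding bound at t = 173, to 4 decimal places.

Σ(b_i − a_i)² = 87·2² + 260·4² + 236·7² = 16072.
Exponent = 2·173² / 16072 = 3.72437.
Bound = exp(−3.72437) = 0.02413.

0.0241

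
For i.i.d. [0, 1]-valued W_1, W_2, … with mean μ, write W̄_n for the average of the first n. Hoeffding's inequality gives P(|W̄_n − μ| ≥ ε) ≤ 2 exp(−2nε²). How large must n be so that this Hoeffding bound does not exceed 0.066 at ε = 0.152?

Require 2·exp(−2nε²) ≤ 0.066, i.e. 2nε² ≥ ln(2/0.066) = 3.411248.
So n ≥ 3.411248 / (2·0.152²) = 73.824.
The smallest integer n is 74.

74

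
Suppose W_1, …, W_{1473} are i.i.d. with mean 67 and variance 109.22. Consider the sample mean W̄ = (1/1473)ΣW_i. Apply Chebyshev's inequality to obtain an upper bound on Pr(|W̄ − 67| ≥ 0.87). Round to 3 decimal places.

0.098

Var(W̄) = Var(W_i)/n = 109.22/1473 = 0.074148.
Chebyshev: Pr(|W̄ − 67| ≥ 0.87) ≤ Var(W̄)/(0.87)² = 109.22/(1473·0.87²) = 0.0980.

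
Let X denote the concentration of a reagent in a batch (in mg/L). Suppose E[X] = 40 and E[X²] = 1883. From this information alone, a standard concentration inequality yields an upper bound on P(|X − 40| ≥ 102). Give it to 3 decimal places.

The first two moments determine the variance, so Chebyshev's inequality is the sharpest standard bound available.
Var(X) = E[X²] − (E[X])² = 1883 − 1600 = 283.
Chebyshev's inequality: P(|X − μ| ≥ t) ≤ Var(X)/t² = 283/10404 = 0.0272.

0.027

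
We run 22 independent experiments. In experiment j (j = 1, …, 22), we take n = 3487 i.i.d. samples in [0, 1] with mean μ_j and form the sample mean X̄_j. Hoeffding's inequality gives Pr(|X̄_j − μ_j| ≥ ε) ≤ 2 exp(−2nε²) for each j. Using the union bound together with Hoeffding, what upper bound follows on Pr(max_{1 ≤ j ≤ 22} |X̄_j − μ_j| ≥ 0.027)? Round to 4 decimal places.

0.2726

Per-experiment Hoeffding bound: 2·exp(−2·3487·0.027²) = 2·exp(−5.08405) = 0.01239.
Union bound over 22 events: 22·0.01239 = 0.27257.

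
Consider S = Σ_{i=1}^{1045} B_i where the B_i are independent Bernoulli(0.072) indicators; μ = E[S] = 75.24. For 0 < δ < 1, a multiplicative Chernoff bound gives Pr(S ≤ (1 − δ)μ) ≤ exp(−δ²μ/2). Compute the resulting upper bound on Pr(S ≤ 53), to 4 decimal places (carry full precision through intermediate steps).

0.0374

Write 53 = (1 − δ)μ, so δ = 1 − 53/75.24 = 0.2955875…
Then the exponent is δ²μ/2 = (μ − 53)²/(2μ) = 3.286932.
Bound = exp(−3.286932) = 0.03737.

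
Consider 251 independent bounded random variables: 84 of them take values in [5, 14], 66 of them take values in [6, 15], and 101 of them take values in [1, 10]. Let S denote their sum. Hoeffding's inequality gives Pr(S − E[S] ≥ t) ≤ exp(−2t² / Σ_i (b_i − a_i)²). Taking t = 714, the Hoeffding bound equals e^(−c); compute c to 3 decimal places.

Σ(b_i − a_i)² = 84·9² + 66·9² + 101·9² = 20331.
c = 2t² / 20331 = 2·714² / 20331 = 50.1496.

50.150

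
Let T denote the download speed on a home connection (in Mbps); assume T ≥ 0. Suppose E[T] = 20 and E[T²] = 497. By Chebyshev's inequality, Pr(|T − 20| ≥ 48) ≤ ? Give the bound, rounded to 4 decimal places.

Var(T) = E[T²] − (E[T])² = 497 − 400 = 97.
Chebyshev's inequality: Pr(|T − μ| ≥ t) ≤ Var(T)/t² = 97/2304 = 0.0421.

0.0421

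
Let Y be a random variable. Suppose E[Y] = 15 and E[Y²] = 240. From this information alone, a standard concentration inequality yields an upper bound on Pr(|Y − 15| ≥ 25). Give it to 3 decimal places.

The first two moments determine the variance, so Chebyshev's inequality is the sharpest standard bound available.
Var(Y) = E[Y²] − (E[Y])² = 240 − 225 = 15.
Chebyshev's inequality: Pr(|Y − μ| ≥ t) ≤ Var(Y)/t² = 15/625 = 0.0240.

0.024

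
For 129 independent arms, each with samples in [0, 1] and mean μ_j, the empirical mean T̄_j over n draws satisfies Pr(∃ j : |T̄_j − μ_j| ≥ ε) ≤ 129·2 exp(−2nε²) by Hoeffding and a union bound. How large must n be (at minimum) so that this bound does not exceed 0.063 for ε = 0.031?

4328

Need 2·129·exp(−2nε²) ≤ 0.063, i.e. exp(−2nε²) ≤ 0.063/258.
So 2nε² ≥ ln(258/0.063) = 8.317580.
Hence n ≥ 8.317580/(2·0.031²) = 4327.565.
The smallest integer n is 4328.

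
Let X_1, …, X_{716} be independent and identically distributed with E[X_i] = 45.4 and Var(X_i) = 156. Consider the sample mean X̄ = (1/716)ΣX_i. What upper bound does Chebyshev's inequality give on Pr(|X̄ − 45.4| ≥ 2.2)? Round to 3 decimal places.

Var(X̄) = Var(X_i)/n = 156/716 = 0.21788.
Chebyshev: Pr(|X̄ − 45.4| ≥ 2.2) ≤ Var(X̄)/(2.2)² = 156/(716·2.2²) = 0.0450.

0.045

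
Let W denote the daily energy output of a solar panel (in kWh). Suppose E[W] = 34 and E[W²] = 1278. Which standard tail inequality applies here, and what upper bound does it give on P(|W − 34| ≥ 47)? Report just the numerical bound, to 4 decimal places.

0.0552

The first two moments determine the variance, so Chebyshev's inequality is the sharpest standard bound available.
Var(W) = E[W²] − (E[W])² = 1278 − 1156 = 122.
Chebyshev's inequality: P(|W − μ| ≥ t) ≤ Var(W)/t² = 122/2209 = 0.0552.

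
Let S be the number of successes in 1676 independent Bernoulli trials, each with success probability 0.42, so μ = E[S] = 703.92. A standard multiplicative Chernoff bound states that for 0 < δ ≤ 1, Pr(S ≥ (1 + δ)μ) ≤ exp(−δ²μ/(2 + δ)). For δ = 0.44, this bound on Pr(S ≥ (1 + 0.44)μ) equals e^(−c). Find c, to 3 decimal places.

55.852

c = δ²μ/(2 + δ) = 0.44²·703.92/(2 + 0.44) = 55.8520.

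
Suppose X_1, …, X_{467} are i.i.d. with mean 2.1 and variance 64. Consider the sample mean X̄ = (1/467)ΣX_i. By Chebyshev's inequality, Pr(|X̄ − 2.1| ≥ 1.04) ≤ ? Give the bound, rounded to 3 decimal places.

0.127

Var(X̄) = Var(X_i)/n = 64/467 = 0.13704.
Chebyshev: Pr(|X̄ − 2.1| ≥ 1.04) ≤ Var(X̄)/(1.04)² = 64/(467·1.04²) = 0.1267.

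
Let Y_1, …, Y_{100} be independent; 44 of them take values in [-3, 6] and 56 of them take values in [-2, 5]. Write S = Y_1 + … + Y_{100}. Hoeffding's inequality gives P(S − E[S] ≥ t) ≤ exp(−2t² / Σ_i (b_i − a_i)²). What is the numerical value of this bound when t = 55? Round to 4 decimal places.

Σ(b_i − a_i)² = 44·9² + 56·7² = 6308.
Exponent = 2·55² / 6308 = 0.95910.
Bound = exp(−0.95910) = 0.38324.

0.3832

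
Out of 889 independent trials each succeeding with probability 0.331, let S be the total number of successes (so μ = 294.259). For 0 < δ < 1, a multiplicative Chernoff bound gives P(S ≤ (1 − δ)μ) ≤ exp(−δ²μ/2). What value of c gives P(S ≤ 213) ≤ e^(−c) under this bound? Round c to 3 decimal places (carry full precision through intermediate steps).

Write 213 = (1 − δ)μ, so δ = 1 − 213/294.259 = 0.2761479…
Then the exponent is δ²μ/2 = (μ − 213)²/(2μ) = 11.219750.

11.220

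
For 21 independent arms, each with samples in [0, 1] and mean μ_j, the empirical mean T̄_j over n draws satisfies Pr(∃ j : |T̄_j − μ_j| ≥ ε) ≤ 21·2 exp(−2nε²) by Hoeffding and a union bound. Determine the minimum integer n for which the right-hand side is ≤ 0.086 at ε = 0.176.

100

Need 2·21·exp(−2nε²) ≤ 0.086, i.e. exp(−2nε²) ≤ 0.086/42.
So 2nε² ≥ ln(42/0.086) = 6.191078.
Hence n ≥ 6.191078/(2·0.176²) = 99.933.
The smallest integer n is 100.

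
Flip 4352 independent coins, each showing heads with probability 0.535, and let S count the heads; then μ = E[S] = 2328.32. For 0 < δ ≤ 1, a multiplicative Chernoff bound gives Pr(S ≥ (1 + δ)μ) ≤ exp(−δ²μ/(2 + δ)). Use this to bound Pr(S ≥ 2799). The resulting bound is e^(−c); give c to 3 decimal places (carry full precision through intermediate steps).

43.208

Write 2799 = (1 + δ)μ, so δ = 2799/2328.32 − 1 = 0.2021543…
Then the exponent is δ²μ/(2 + δ) = (2799 − μ)² / (μ·(2 + δ)) = 43.207692.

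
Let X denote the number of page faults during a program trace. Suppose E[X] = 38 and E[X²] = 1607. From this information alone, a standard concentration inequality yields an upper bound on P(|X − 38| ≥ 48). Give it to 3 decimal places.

0.071

The first two moments determine the variance, so Chebyshev's inequality is the sharpest standard bound available.
Var(X) = E[X²] − (E[X])² = 1607 − 1444 = 163.
Chebyshev's inequality: P(|X − μ| ≥ t) ≤ Var(X)/t² = 163/2304 = 0.0707.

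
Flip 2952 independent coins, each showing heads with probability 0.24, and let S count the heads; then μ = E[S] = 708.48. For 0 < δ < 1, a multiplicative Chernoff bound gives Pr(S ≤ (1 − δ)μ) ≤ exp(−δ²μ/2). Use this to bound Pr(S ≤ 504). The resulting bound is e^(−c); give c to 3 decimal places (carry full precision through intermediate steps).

29.508

Write 504 = (1 − δ)μ, so δ = 1 − 504/708.48 = 0.2886179…
Then the exponent is δ²μ/2 = (μ − 504)²/(2μ) = 29.508293.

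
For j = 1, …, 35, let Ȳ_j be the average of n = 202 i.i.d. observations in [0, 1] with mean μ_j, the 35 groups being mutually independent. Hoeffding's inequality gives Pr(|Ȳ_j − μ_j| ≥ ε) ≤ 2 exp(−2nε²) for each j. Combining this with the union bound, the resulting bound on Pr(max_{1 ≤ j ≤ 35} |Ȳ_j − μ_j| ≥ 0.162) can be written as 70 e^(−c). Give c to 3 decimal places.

10.603

Union bound over the 35 events: Pr(max_{1 ≤ j ≤ 35} |Ȳ_j − μ_j| ≥ 0.162) ≤ 35·2·exp(−2nε²) = 70 exp(−2·202·0.162²).
So c = 2·202·0.162² = 10.6026.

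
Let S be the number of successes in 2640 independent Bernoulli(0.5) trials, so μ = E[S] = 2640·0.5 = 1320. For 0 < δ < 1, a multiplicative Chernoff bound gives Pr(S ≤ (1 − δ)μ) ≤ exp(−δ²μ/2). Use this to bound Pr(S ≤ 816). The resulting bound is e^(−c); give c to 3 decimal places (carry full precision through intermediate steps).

96.218

Write 816 = (1 − δ)μ, so δ = 1 − 816/1320 = 0.3818182…
Then the exponent is δ²μ/2 = (μ − 816)²/(2μ) = 96.218182.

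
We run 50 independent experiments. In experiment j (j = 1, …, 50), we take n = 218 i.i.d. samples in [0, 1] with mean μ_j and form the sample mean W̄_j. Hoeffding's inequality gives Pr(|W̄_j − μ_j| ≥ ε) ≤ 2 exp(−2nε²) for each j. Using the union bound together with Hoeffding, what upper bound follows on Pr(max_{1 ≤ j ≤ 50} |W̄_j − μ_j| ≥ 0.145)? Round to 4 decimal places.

Per-experiment Hoeffding bound: 2·exp(−2·218·0.145²) = 2·exp(−9.16690) = 0.00020888.
Union bound over 50 events: 50·0.00020888 = 0.01044.

0.0104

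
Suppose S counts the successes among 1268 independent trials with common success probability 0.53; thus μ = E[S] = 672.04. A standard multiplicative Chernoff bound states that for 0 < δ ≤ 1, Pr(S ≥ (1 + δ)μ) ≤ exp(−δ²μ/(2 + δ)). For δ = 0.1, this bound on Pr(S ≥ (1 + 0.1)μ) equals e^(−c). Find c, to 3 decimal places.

3.200

c = δ²μ/(2 + δ) = 0.1²·672.04/(2 + 0.1) = 3.2002.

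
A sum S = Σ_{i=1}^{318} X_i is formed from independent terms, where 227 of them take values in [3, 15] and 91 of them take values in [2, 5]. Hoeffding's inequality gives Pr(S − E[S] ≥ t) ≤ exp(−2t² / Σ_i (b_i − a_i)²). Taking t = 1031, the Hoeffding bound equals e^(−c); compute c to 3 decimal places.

Σ(b_i − a_i)² = 227·12² + 91·3² = 33507.
c = 2t² / 33507 = 2·1031² / 33507 = 63.4471.

63.447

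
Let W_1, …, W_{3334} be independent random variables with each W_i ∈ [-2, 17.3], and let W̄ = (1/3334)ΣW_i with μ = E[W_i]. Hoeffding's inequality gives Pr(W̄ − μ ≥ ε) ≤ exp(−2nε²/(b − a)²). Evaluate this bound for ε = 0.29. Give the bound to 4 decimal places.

0.2219

Exponent: 2nε²/(b − a)² = 2·3334·0.29² / 19.3² = 1.50549.
Bound = exp(−1.50549) = 0.22191.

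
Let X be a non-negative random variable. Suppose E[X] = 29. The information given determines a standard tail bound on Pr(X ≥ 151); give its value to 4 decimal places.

Only the mean of a non-negative variable is known, so Markov's inequality is the applicable tail bound.
Markov's inequality: for a non-negative random variable, Pr(X ≥ a) ≤ E[X]/a.
Here E[X] = 29 and a = 151, so the bound is 29/151 = 0.1921.

0.1921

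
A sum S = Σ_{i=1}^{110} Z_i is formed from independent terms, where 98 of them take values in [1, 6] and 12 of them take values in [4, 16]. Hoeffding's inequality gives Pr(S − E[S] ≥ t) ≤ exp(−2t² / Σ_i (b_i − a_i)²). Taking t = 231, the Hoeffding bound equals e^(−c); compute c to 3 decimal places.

Σ(b_i − a_i)² = 98·5² + 12·12² = 4178.
c = 2t² / 4178 = 2·231² / 4178 = 25.5438.

25.544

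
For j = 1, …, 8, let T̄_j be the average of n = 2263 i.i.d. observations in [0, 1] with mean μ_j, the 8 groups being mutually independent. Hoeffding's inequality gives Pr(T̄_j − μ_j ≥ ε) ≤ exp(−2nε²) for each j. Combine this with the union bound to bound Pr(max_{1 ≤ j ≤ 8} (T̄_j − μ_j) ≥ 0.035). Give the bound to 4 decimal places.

0.0313

Per-experiment Hoeffding bound: exp(−2·2263·0.035²) = exp(−5.54435) = 0.0039095.
Union bound over 8 events: 8·0.0039095 = 0.03128.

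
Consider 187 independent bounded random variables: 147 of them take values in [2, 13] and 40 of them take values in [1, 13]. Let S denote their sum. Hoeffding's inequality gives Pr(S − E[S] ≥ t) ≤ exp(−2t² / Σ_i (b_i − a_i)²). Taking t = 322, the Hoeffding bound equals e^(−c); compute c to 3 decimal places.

8.807

Σ(b_i − a_i)² = 147·11² + 40·12² = 23547.
c = 2t² / 23547 = 2·322² / 23547 = 8.8066.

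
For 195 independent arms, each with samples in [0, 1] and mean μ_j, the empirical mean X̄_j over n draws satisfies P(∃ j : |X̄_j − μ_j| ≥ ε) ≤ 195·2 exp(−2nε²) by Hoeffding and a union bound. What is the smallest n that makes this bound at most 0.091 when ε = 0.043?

Need 2·195·exp(−2nε²) ≤ 0.091, i.e. exp(−2nε²) ≤ 0.091/390.
So 2nε² ≥ ln(390/0.091) = 8.363043.
Hence n ≥ 8.363043/(2·0.043²) = 2261.504.
The smallest integer n is 2262.

2262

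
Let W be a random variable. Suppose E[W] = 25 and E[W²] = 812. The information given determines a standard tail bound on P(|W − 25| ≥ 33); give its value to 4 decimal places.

0.1717

The first two moments determine the variance, so Chebyshev's inequality is the sharpest standard bound available.
Var(W) = E[W²] − (E[W])² = 812 − 625 = 187.
Chebyshev's inequality: P(|W − μ| ≥ t) ≤ Var(W)/t² = 187/1089 = 0.1717.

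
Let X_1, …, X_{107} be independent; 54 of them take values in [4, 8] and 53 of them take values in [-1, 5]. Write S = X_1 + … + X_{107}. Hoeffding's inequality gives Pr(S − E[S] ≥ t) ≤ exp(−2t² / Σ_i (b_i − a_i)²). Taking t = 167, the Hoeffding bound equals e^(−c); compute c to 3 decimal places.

Σ(b_i − a_i)² = 54·4² + 53·6² = 2772.
c = 2t² / 2772 = 2·167² / 2772 = 20.1219.

20.122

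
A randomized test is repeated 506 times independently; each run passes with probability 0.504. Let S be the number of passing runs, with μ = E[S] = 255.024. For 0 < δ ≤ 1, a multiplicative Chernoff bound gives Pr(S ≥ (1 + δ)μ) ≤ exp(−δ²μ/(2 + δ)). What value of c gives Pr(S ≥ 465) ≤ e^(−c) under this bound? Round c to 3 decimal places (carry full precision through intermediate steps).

Write 465 = (1 + δ)μ, so δ = 465/255.024 − 1 = 0.8233578…
Then the exponent is δ²μ/(2 + δ) = (465 − μ)² / (μ·(2 + δ)) = 61.233960.

61.234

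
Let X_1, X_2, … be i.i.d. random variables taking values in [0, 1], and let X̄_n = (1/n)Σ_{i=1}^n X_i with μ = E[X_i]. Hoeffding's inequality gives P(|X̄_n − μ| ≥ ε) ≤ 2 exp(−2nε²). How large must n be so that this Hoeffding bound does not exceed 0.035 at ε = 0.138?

Require 2·exp(−2nε²) ≤ 0.035, i.e. 2nε² ≥ ln(2/0.035) = 4.045554.
So n ≥ 4.045554 / (2·0.138²) = 106.216.
The smallest integer n is 107.

107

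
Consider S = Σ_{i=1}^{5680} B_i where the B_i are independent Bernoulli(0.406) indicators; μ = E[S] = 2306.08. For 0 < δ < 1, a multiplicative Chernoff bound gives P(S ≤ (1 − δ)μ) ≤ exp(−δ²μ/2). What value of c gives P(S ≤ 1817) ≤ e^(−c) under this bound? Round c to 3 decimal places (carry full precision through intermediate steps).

Write 1817 = (1 − δ)μ, so δ = 1 − 1817/2306.08 = 0.2120828…
Then the exponent is δ²μ/2 = (μ − 1817)²/(2μ) = 51.862738.

51.863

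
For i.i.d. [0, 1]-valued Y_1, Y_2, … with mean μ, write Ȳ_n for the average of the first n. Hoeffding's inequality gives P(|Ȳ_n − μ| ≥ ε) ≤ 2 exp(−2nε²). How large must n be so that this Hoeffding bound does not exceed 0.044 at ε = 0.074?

Require 2·exp(−2nε²) ≤ 0.044, i.e. 2nε² ≥ ln(2/0.044) = 3.816713.
So n ≥ 3.816713 / (2·0.074²) = 348.495.
The smallest integer n is 349.

349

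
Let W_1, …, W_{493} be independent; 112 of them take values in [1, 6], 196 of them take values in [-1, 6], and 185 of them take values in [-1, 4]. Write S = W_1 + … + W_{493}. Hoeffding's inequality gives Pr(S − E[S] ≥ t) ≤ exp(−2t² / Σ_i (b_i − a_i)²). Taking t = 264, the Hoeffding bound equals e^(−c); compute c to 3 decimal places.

8.186

Σ(b_i − a_i)² = 112·5² + 196·7² + 185·5² = 17029.
c = 2t² / 17029 = 2·264² / 17029 = 8.1856.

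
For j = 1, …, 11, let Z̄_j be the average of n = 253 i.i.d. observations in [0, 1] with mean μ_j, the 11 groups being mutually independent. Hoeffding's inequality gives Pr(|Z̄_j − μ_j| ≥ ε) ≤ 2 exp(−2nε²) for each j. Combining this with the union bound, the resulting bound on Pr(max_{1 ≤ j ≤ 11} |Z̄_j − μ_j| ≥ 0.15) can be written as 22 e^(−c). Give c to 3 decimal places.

11.385

Union bound over the 11 events: Pr(max_{1 ≤ j ≤ 11} |Z̄_j − μ_j| ≥ 0.15) ≤ 11·2·exp(−2nε²) = 22 exp(−2·253·0.15²).
So c = 2·253·0.15² = 11.3850.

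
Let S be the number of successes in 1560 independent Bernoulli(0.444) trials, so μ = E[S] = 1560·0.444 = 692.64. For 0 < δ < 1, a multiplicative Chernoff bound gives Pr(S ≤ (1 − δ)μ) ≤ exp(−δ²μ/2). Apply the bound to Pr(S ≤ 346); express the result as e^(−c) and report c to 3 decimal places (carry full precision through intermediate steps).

86.740

Write 346 = (1 − δ)μ, so δ = 1 − 346/692.64 = 0.500462…
Then the exponent is δ²μ/2 = (μ − 346)²/(2μ) = 86.740074.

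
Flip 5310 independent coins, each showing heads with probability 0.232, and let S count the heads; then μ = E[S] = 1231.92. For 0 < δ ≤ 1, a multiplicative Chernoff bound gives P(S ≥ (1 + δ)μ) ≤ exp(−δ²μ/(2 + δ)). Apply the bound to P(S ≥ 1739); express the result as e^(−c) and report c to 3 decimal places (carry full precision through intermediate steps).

86.549

Write 1739 = (1 + δ)μ, so δ = 1739/1231.92 − 1 = 0.4116176…
Then the exponent is δ²μ/(2 + δ) = (1739 − μ)² / (μ·(2 + δ)) = 86.548990.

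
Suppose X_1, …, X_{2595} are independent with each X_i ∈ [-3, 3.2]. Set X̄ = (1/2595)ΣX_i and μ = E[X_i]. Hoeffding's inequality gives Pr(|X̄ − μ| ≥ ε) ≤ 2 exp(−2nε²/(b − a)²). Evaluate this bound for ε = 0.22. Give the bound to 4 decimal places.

Exponent: 2nε²/(b − a)² = 2·2595·0.22² / 6.2² = 6.53476.
Bound = 2·exp(−6.53476) = 0.00290.

0.0029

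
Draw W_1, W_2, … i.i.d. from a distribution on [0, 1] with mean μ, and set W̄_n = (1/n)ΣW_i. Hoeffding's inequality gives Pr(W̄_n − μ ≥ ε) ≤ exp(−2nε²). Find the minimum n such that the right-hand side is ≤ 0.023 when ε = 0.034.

1632

Require exp(−2nε²) ≤ 0.023, i.e. 2nε² ≥ ln(1/0.023) = 3.772261.
So n ≥ 3.772261 / (2·0.034²) = 1631.601.
The smallest integer n is 1632.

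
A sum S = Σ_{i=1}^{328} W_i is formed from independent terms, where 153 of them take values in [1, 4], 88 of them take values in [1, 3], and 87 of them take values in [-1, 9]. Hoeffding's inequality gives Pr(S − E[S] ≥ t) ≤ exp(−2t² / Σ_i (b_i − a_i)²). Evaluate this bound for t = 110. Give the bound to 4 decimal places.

Σ(b_i − a_i)² = 153·3² + 88·2² + 87·10² = 10429.
Exponent = 2·110² / 10429 = 2.32045.
Bound = exp(−2.32045) = 0.09823.

0.0982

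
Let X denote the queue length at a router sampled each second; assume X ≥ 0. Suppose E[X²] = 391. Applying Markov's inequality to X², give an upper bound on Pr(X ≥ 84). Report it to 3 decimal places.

Since X ≥ 0, the event {X ≥ 84} is the same as {X² ≥ 7056}.
Markov's inequality applied to X² gives Pr(X² ≥ 7056) ≤ E[X²]/7056 = 391/7056 = 0.0554.

0.055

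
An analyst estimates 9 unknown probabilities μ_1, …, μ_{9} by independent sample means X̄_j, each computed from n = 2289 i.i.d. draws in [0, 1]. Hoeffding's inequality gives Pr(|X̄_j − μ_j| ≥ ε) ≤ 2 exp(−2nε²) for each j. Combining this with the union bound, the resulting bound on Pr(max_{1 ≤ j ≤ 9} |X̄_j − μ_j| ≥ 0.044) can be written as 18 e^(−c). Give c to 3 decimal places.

8.863

Union bound over the 9 events: Pr(max_{1 ≤ j ≤ 9} |X̄_j − μ_j| ≥ 0.044) ≤ 9·2·exp(−2nε²) = 18 exp(−2·2289·0.044²).
So c = 2·2289·0.044² = 8.8630.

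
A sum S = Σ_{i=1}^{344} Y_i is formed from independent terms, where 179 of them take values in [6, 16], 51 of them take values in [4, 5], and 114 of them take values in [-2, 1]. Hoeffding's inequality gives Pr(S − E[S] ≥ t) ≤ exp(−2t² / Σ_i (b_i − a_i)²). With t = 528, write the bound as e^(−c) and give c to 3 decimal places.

29.381

Σ(b_i − a_i)² = 179·10² + 51·1² + 114·3² = 18977.
c = 2t² / 18977 = 2·528² / 18977 = 29.3813.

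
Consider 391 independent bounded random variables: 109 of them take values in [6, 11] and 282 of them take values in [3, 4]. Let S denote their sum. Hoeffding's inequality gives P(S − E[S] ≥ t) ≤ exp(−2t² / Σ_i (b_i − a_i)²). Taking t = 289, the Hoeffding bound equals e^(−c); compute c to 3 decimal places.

55.551

Σ(b_i − a_i)² = 109·5² + 282·1² = 3007.
c = 2t² / 3007 = 2·289² / 3007 = 55.5510.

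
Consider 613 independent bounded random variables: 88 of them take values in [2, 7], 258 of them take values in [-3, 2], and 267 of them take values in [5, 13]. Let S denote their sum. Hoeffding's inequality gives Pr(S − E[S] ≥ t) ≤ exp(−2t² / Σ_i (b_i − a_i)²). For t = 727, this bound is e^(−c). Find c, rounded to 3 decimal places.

Σ(b_i − a_i)² = 88·5² + 258·5² + 267·8² = 25738.
c = 2t² / 25738 = 2·727² / 25738 = 41.0699.

41.070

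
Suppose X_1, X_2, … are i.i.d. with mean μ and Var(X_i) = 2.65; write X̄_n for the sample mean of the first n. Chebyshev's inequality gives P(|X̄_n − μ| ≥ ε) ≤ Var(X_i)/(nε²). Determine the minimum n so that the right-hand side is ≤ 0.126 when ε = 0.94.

Require 2.65/(n·0.94²) ≤ 0.126, i.e. n ≥ 2.65/(0.126·0.94²) = 23.802.
The smallest integer n is 24.

24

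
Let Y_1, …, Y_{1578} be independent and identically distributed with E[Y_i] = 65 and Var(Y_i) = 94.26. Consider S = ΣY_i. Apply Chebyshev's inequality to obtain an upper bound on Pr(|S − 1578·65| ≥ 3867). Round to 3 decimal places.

0.010

Var(S) = n·Var(Y_i) = 1578·94.26 = 148742.28.
Chebyshev: Pr(|S − 1578·65| ≥ 3867) ≤ Var(S)/3867² = 148742.28/14953689 = 0.0099.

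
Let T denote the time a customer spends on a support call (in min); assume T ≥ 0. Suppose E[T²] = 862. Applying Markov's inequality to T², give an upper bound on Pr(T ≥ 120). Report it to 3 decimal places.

0.060

Since T ≥ 0, the event {T ≥ 120} is the same as {T² ≥ 14400}.
Markov's inequality applied to T² gives Pr(T² ≥ 14400) ≤ E[T²]/14400 = 862/14400 = 0.0599.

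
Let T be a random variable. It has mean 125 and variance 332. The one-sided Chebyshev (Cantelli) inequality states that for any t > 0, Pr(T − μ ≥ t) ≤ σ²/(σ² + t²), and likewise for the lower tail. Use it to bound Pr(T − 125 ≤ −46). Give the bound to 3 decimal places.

0.136

Here σ² = 332 and t = 46, so σ² + t² = 2448.
Cantelli's bound: 332/2448 = 0.1356.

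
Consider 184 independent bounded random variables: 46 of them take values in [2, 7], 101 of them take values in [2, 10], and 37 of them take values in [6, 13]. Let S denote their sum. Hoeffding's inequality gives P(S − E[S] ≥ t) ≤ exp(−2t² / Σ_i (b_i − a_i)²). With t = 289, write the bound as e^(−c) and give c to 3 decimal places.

Σ(b_i − a_i)² = 46·5² + 101·8² + 37·7² = 9427.
c = 2t² / 9427 = 2·289² / 9427 = 17.7195.

17.720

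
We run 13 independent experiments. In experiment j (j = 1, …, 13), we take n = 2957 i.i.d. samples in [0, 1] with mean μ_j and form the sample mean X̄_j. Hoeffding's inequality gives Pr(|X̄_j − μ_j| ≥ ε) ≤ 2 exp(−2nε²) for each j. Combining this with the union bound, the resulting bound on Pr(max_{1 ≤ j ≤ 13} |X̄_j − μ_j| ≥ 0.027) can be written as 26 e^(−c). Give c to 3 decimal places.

Union bound over the 13 events: Pr(max_{1 ≤ j ≤ 13} |X̄_j − μ_j| ≥ 0.027) ≤ 13·2·exp(−2nε²) = 26 exp(−2·2957·0.027²).
So c = 2·2957·0.027² = 4.3113.

4.311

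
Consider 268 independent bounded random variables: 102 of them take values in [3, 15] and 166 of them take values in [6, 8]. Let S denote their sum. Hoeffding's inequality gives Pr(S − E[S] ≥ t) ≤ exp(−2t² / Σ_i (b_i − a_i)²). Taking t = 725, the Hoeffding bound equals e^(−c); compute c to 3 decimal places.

68.476

Σ(b_i − a_i)² = 102·12² + 166·2² = 15352.
c = 2t² / 15352 = 2·725² / 15352 = 68.4764.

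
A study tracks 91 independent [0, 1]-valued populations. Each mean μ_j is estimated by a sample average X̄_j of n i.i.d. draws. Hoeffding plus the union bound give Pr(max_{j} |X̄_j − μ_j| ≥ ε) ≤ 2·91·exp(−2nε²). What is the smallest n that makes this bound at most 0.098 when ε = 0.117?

275

Need 2·91·exp(−2nε²) ≤ 0.098, i.e. exp(−2nε²) ≤ 0.098/182.
So 2nε² ≥ ln(182/0.098) = 7.526794.
Hence n ≥ 7.526794/(2·0.117²) = 274.921.
The smallest integer n is 275.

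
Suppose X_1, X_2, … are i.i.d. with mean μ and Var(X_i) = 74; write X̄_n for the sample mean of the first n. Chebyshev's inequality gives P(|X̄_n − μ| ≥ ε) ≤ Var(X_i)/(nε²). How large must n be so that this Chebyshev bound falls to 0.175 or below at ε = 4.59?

21

Require 74/(n·4.59²) ≤ 0.175, i.e. n ≥ 74/(0.175·4.59²) = 20.071.
The smallest integer n is 21.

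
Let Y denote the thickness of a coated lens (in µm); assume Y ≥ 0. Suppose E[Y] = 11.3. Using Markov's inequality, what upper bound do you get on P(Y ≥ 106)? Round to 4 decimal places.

Markov's inequality: for a non-negative random variable, P(Y ≥ a) ≤ E[Y]/a.
Here E[Y] = 11.3 and a = 106, so the bound is 11.3/106 = 0.1066.

0.1066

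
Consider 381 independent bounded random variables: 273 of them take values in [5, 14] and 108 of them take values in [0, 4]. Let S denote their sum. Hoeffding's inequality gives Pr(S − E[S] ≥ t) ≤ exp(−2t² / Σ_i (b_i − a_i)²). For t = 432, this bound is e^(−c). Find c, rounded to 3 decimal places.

15.656

Σ(b_i − a_i)² = 273·9² + 108·4² = 23841.
c = 2t² / 23841 = 2·432² / 23841 = 15.6557.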